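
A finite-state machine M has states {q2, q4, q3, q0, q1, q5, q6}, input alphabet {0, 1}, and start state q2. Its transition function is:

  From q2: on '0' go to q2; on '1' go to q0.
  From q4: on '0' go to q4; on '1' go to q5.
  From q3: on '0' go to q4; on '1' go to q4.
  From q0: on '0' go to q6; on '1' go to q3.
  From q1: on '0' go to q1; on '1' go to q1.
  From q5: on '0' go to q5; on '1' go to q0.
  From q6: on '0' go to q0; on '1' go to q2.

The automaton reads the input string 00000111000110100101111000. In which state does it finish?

q4

Trace: q2 -0-> q2 -0-> q2 -0-> q2 -0-> q2 -0-> q2 -1-> q0 -1-> q3 -1-> q4 -0-> q4 -0-> q4 -0-> q4 -1-> q5 -1-> q0 -0-> q6 -1-> q2 -0-> q2 -0-> q2 -1-> q0 -0-> q6 -1-> q2 -1-> q0 -1-> q3 -1-> q4 -0-> q4 -0-> q4 -0-> q4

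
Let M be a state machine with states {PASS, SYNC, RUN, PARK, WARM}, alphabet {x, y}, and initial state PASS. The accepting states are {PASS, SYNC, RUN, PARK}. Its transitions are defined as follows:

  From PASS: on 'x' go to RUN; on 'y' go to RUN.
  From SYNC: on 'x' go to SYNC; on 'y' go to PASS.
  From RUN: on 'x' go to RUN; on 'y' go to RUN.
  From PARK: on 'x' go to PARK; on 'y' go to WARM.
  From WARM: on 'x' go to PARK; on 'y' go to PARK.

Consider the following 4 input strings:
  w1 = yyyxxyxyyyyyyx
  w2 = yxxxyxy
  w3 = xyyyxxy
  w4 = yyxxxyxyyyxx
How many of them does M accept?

4

w1: Trace: PASS -y-> RUN -y-> RUN -y-> RUN -x-> RUN -x-> RUN -y-> RUN -x-> RUN -y-> RUN -y-> RUN -y-> RUN -y-> RUN -y-> RUN -y-> RUN -x-> RUN  → end RUN, accepted
w2: Trace: PASS -y-> RUN -x-> RUN -x-> RUN -x-> RUN -y-> RUN -x-> RUN -y-> RUN  → end RUN, accepted
w3: Trace: PASS -x-> RUN -y-> RUN -y-> RUN -y-> RUN -x-> RUN -x-> RUN -y-> RUN  → end RUN, accepted
w4: Trace: PASS -y-> RUN -y-> RUN -x-> RUN -x-> RUN -x-> RUN -y-> RUN -x-> RUN -y-> RUN -y-> RUN -y-> RUN -x-> RUN -x-> RUN  → end RUN, accepted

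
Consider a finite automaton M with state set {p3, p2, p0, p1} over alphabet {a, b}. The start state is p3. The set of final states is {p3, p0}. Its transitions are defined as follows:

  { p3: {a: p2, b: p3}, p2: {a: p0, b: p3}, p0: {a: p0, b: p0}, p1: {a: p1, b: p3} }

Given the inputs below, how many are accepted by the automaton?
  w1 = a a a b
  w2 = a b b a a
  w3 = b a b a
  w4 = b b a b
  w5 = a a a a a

w1: Trace: p3 -a-> p2 -a-> p0 -a-> p0 -b-> p0  → end p0, accepted
w2: Trace: p3 -a-> p2 -b-> p3 -b-> p3 -a-> p2 -a-> p0  → end p0, accepted
w3: Trace: p3 -b-> p3 -a-> p2 -b-> p3 -a-> p2  → end p2, rejected
w4: Trace: p3 -b-> p3 -b-> p3 -a-> p2 -b-> p3  → end p3, accepted
w5: Trace: p3 -a-> p2 -a-> p0 -a-> p0 -a-> p0 -a-> p0  → end p0, accepted

4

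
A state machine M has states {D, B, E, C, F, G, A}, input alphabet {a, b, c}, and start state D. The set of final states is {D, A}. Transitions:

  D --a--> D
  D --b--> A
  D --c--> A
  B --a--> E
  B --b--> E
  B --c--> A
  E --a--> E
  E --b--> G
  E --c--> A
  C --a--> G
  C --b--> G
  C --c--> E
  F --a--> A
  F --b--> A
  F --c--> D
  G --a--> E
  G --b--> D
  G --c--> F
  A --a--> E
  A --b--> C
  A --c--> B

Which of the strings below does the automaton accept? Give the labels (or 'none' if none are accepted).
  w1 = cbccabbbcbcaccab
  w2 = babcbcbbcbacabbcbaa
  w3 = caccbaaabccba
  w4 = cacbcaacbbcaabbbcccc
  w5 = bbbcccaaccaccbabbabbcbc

w1: Trace: D -c-> A -b-> C -c-> E -c-> A -a-> E -b-> G -b-> D -b-> A -c-> B -b-> E -c-> A -a-> E -c-> A -c-> B -a-> E -b-> G  → end G, rejected
w2: Trace: D -b-> A -a-> E -b-> G -c-> F -b-> A -c-> B -b-> E -b-> G -c-> F -b-> A -a-> E -c-> A -a-> E -b-> G -b-> D -c-> A -b-> C -a-> G -a-> E  → end E, rejected
w3: Trace: D -c-> A -a-> E -c-> A -c-> B -b-> E -a-> E -a-> E -a-> E -b-> G -c-> F -c-> D -b-> A -a-> E  → end E, rejected
w4: Trace: D -c-> A -a-> E -c-> A -b-> C -c-> E -a-> E -a-> E -c-> A -b-> C -b-> G -c-> F -a-> A -a-> E -b-> G -b-> D -b-> A -c-> B -c-> A -c-> B -c-> A  → end A, accepted
w5: Trace: D -b-> A -b-> C -b-> G -c-> F -c-> D -c-> A -a-> E -a-> E -c-> A -c-> B -a-> E -c-> A -c-> B -b-> E -a-> E -b-> G -b-> D -a-> D -b-> A -b-> C -c-> E -b-> G -c-> F  → end F, rejected

w4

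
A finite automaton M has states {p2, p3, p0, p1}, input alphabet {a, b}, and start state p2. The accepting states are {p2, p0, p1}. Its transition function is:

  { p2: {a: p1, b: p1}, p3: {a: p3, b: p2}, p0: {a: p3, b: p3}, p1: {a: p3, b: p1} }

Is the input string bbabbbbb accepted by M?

p2 → p1 → p1 → p3 → p2 → p1 → p1 → p1 → p1
End state p1 is accepting.

Yes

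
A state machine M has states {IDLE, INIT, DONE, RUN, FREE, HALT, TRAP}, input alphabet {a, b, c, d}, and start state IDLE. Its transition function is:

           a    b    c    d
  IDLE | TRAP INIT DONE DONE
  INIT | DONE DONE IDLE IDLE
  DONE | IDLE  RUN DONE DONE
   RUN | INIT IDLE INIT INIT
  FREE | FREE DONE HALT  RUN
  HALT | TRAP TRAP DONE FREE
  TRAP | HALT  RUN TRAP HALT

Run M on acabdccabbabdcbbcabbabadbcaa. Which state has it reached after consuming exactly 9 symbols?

IDLE → TRAP → TRAP → HALT → TRAP → HALT → DONE → DONE → IDLE → INIT
After 9 symbols: INIT.

INIT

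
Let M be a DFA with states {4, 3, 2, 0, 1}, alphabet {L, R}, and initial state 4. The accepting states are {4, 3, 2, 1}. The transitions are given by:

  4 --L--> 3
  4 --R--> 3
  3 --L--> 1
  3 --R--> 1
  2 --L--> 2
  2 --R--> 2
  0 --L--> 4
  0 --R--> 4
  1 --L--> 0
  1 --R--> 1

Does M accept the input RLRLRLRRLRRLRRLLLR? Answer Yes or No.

4 → 3 → 1 → 1 → 0 → 4 → 3 → 1 → 1 → 0 → 4 → 3 → 1 → 1 → 1 → 0 → 4 → 3 → 1
End state 1 is accepting.

Yes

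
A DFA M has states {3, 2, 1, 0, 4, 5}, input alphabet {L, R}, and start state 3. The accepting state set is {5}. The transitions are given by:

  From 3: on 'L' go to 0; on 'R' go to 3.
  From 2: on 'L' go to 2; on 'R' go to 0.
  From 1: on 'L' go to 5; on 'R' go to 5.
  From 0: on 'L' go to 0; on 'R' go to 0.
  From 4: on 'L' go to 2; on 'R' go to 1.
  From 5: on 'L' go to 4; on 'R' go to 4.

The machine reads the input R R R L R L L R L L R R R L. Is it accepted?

No

3 → 3 → 3 → 3 → 0 → 0 → 0 → 0 → 0 → 0 → 0 → 0 → 0 → 0 → 0
End state 0 is not accepting.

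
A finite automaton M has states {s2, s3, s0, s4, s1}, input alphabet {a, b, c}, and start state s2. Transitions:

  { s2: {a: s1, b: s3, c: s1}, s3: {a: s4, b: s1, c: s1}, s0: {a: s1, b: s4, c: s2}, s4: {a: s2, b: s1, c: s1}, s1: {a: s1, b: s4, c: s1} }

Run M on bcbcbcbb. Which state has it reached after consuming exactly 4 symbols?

s1

s2 → s3 → s1 → s4 → s1
After 4 symbols: s1.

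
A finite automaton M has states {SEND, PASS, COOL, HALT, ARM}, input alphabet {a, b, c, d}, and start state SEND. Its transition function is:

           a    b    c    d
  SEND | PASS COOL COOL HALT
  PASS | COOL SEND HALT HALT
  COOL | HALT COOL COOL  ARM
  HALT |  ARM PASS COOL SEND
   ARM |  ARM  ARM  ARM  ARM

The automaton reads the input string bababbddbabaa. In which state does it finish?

ARM

start at SEND
read 'b': SEND → COOL
read 'a': COOL → HALT
read 'b': HALT → PASS
read 'a': PASS → COOL
read 'b': COOL → COOL
read 'b': COOL → COOL
read 'd': COOL → ARM
read 'd': ARM → ARM
read 'b': ARM → ARM
read 'a': ARM → ARM
read 'b': ARM → ARM
read 'a': ARM → ARM
read 'a': ARM → ARM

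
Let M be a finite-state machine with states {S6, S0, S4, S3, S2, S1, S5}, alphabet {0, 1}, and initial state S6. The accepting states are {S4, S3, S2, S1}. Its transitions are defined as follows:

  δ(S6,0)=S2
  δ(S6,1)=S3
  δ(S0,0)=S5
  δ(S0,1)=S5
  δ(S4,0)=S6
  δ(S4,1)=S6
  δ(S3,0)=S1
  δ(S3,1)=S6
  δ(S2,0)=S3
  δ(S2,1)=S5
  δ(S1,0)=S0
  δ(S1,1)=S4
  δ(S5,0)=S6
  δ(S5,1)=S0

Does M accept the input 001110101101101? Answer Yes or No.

No

Trace: S6 -0-> S2 -0-> S3 -1-> S6 -1-> S3 -1-> S6 -0-> S2 -1-> S5 -0-> S6 -1-> S3 -1-> S6 -0-> S2 -1-> S5 -1-> S0 -0-> S5 -1-> S0
End state S0 is not accepting.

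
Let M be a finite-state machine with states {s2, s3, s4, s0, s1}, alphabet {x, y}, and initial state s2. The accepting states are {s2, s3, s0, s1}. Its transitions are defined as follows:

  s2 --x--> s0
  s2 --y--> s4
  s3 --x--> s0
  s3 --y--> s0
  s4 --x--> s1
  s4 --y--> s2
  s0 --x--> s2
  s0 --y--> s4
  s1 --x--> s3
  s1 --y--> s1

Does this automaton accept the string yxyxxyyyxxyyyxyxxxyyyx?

s2 → s4 → s1 → s1 → s3 → s0 → s4 → s2 → s4 → s1 → s3 → s0 → s4 → s2 → s0 → s4 → s1 → s3 → s0 → s4 → s2 → s4 → s1
End state s1 is accepting.

Yes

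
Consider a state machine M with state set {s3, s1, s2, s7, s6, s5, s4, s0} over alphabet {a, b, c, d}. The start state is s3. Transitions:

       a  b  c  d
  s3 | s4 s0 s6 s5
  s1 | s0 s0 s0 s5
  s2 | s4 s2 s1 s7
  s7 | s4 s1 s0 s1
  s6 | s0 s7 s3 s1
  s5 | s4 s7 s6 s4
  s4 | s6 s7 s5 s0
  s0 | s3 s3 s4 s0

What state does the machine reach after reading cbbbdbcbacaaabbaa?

s3 → s6 → s7 → s1 → s0 → s0 → s3 → s6 → s7 → s4 → s5 → s4 → s6 → s0 → s3 → s0 → s3 → s4

s4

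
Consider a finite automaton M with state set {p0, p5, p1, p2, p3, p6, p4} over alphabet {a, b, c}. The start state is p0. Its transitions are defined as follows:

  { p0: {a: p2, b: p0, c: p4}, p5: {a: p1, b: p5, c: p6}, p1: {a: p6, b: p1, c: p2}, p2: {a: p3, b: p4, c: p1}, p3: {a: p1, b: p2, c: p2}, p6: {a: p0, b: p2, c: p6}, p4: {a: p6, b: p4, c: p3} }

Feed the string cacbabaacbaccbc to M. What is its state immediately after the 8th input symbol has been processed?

p0 → p4 → p6 → p6 → p2 → p3 → p2 → p3 → p1
After 8 symbols: p1.

p1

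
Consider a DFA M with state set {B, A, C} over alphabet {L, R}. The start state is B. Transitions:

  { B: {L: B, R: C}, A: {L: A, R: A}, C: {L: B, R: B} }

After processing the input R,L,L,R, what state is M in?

Trace: B -R-> C -L-> B -L-> B -R-> C

C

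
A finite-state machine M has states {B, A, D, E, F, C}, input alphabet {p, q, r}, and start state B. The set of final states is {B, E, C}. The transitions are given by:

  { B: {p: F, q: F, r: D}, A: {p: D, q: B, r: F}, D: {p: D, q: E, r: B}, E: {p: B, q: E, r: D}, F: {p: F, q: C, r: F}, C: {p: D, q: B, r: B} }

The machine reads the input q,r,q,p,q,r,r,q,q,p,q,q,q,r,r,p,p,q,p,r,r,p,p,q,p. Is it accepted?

Yes

B → F → F → C → D → E → D → B → F → C → D → E → E → E → D → B → F → F → C → D → B → D → D → D → E → B
End state B is accepting.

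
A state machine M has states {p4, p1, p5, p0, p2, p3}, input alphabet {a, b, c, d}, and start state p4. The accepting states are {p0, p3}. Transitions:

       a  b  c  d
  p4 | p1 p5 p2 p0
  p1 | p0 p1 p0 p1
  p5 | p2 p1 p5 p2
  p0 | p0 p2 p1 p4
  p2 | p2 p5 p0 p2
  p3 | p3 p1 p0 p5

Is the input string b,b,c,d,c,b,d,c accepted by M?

start at p4
read 'b': p4 → p5
read 'b': p5 → p1
read 'c': p1 → p0
read 'd': p0 → p4
read 'c': p4 → p2
read 'b': p2 → p5
read 'd': p5 → p2
read 'c': p2 → p0
End state p0 is accepting.

Yes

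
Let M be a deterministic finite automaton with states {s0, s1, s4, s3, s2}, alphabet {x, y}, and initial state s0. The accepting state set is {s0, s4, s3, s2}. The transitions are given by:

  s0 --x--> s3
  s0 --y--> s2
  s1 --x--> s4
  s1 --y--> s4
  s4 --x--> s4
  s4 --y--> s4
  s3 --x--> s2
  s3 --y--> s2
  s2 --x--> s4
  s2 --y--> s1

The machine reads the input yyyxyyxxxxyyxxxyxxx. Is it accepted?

Trace: s0 -y-> s2 -y-> s1 -y-> s4 -x-> s4 -y-> s4 -y-> s4 -x-> s4 -x-> s4 -x-> s4 -x-> s4 -y-> s4 -y-> s4 -x-> s4 -x-> s4 -x-> s4 -y-> s4 -x-> s4 -x-> s4 -x-> s4
End state s4 is accepting.

Yes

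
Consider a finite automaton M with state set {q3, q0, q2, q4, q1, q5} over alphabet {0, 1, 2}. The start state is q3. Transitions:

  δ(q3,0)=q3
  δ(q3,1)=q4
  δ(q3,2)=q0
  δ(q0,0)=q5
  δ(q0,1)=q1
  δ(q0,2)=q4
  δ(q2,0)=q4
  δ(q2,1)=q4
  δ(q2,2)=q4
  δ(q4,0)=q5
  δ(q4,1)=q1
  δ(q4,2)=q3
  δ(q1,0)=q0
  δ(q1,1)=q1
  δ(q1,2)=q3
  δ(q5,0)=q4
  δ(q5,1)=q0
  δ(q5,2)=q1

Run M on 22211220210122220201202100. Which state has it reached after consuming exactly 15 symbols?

q4

start at q3
read '2': q3 → q0
read '2': q0 → q4
read '2': q4 → q3
read '1': q3 → q4
read '1': q4 → q1
read '2': q1 → q3
read '2': q3 → q0
read '0': q0 → q5
read '2': q5 → q1
read '1': q1 → q1
read '0': q1 → q0
read '1': q0 → q1
read '2': q1 → q3
read '2': q3 → q0
read '2': q0 → q4
After 15 symbols: q4.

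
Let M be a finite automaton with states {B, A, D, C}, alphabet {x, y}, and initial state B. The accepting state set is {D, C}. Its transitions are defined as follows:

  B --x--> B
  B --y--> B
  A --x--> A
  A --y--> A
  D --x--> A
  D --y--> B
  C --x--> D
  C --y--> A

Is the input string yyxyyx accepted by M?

No

B → B → B → B → B → B → B
End state B is not accepting.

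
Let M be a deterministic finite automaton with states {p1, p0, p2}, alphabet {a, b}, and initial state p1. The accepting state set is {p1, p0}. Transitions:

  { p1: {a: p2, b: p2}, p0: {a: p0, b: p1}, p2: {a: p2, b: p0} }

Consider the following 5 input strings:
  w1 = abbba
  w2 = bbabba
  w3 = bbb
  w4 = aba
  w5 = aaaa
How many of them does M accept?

w1: p1 → p2 → p0 → p1 → p2 → p2  → end p2, rejected
w2: p1 → p2 → p0 → p0 → p1 → p2 → p2  → end p2, rejected
w3: p1 → p2 → p0 → p1  → end p1, accepted
w4: p1 → p2 → p0 → p0  → end p0, accepted
w5: p1 → p2 → p2 → p2 → p2  → end p2, rejected

2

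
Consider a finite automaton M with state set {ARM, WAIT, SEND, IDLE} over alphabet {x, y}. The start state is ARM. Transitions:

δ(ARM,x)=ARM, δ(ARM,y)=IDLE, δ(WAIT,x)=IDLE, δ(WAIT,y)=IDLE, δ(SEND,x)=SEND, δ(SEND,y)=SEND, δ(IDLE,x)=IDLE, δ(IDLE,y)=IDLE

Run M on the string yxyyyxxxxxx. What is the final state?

IDLE

ARM → IDLE → IDLE → IDLE → IDLE → IDLE → IDLE → IDLE → IDLE → IDLE → IDLE → IDLE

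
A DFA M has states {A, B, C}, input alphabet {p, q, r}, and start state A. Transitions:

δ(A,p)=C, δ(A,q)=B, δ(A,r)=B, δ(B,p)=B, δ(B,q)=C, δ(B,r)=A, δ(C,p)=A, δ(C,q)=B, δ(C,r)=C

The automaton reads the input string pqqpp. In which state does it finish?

C

start at A
read 'p': A → C
read 'q': C → B
read 'q': B → C
read 'p': C → A
read 'p': A → C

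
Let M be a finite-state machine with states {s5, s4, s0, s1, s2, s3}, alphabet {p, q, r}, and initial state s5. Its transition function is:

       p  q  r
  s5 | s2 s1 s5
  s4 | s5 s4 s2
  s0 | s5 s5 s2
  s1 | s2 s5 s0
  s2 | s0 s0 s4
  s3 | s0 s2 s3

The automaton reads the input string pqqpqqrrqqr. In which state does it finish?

s5

Trace: s5 -p-> s2 -q-> s0 -q-> s5 -p-> s2 -q-> s0 -q-> s5 -r-> s5 -r-> s5 -q-> s1 -q-> s5 -r-> s5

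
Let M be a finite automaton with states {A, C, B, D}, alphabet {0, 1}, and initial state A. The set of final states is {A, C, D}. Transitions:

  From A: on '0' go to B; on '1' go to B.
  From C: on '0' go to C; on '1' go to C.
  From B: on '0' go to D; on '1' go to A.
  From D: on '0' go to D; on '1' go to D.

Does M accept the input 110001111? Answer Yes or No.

A → B → A → B → D → D → D → D → D → D
End state D is accepting.

Yes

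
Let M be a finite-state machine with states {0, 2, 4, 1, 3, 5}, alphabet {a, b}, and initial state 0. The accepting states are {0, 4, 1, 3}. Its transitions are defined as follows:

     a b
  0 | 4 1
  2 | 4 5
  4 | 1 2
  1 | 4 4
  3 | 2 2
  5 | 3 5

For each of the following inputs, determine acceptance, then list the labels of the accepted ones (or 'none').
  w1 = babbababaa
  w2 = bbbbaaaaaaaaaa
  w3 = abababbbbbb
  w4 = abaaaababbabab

w1, w2

w1:
  start at 0
  read 'b': 0 → 1
  read 'a': 1 → 4
  read 'b': 4 → 2
  read 'b': 2 → 5
  read 'a': 5 → 3
  read 'b': 3 → 2
  read 'a': 2 → 4
  read 'b': 4 → 2
  read 'a': 2 → 4
  read 'a': 4 → 1
  end 1, accepted
w2:
  start at 0
  read 'b': 0 → 1
  read 'b': 1 → 4
  read 'b': 4 → 2
  read 'b': 2 → 5
  read 'a': 5 → 3
  read 'a': 3 → 2
  read 'a': 2 → 4
  read 'a': 4 → 1
  read 'a': 1 → 4
  read 'a': 4 → 1
  read 'a': 1 → 4
  read 'a': 4 → 1
  read 'a': 1 → 4
  read 'a': 4 → 1
  end 1, accepted
w3:
  start at 0
  read 'a': 0 → 4
  read 'b': 4 → 2
  read 'a': 2 → 4
  read 'b': 4 → 2
  read 'a': 2 → 4
  read 'b': 4 → 2
  read 'b': 2 → 5
  read 'b': 5 → 5
  read 'b': 5 → 5
  read 'b': 5 → 5
  read 'b': 5 → 5
  end 5, rejected
w4:
  start at 0
  read 'a': 0 → 4
  read 'b': 4 → 2
  read 'a': 2 → 4
  read 'a': 4 → 1
  read 'a': 1 → 4
  read 'a': 4 → 1
  read 'b': 1 → 4
  read 'a': 4 → 1
  read 'b': 1 → 4
  read 'b': 4 → 2
  read 'a': 2 → 4
  read 'b': 4 → 2
  read 'a': 2 → 4
  read 'b': 4 → 2
  end 2, rejected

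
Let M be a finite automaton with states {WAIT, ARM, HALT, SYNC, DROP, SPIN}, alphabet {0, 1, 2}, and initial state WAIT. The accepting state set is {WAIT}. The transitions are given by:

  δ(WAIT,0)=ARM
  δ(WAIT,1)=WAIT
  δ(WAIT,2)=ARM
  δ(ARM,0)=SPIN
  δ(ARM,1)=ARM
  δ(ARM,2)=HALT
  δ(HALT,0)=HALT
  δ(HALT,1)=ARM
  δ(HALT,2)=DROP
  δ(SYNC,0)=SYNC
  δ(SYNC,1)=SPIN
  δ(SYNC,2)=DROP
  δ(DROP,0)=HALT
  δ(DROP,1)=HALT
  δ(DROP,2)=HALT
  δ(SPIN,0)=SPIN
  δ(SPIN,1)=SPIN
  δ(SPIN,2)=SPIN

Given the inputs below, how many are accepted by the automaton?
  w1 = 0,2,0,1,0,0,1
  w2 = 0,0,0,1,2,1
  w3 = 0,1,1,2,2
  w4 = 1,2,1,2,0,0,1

0

w1: WAIT → ARM → HALT → HALT → ARM → SPIN → SPIN → SPIN  → end SPIN, rejected
w2: WAIT → ARM → SPIN → SPIN → SPIN → SPIN → SPIN  → end SPIN, rejected
w3: WAIT → ARM → ARM → ARM → HALT → DROP  → end DROP, rejected
w4: WAIT → WAIT → ARM → ARM → HALT → HALT → HALT → ARM  → end ARM, rejected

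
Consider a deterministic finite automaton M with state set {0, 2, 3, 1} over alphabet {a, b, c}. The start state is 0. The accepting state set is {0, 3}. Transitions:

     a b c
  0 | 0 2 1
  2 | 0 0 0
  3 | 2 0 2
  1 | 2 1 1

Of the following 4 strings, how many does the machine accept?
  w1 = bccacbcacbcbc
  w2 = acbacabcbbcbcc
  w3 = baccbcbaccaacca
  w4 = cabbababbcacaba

w1: 0 → 2 → 0 → 1 → 2 → 0 → 2 → 0 → 0 → 1 → 1 → 1 → 1 → 1  → end 1, rejected
w2: 0 → 0 → 1 → 1 → 2 → 0 → 0 → 2 → 0 → 2 → 0 → 1 → 1 → 1 → 1  → end 1, rejected
w3: 0 → 2 → 0 → 1 → 1 → 1 → 1 → 1 → 2 → 0 → 1 → 2 → 0 → 1 → 1 → 2  → end 2, rejected
w4: 0 → 1 → 2 → 0 → 2 → 0 → 2 → 0 → 2 → 0 → 1 → 2 → 0 → 0 → 2 → 0  → end 0, accepted

1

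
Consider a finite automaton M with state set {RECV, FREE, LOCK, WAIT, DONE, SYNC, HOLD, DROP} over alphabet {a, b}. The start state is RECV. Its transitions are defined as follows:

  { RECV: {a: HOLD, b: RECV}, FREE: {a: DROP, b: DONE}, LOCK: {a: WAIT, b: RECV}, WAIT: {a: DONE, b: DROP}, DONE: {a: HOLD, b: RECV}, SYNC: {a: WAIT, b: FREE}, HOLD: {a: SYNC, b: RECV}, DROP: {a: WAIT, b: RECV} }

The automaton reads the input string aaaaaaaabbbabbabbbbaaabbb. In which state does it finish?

start at RECV
read 'a': RECV → HOLD
read 'a': HOLD → SYNC
read 'a': SYNC → WAIT
read 'a': WAIT → DONE
read 'a': DONE → HOLD
read 'a': HOLD → SYNC
read 'a': SYNC → WAIT
read 'a': WAIT → DONE
read 'b': DONE → RECV
read 'b': RECV → RECV
read 'b': RECV → RECV
read 'a': RECV → HOLD
read 'b': HOLD → RECV
read 'b': RECV → RECV
read 'a': RECV → HOLD
read 'b': HOLD → RECV
read 'b': RECV → RECV
read 'b': RECV → RECV
read 'b': RECV → RECV
read 'a': RECV → HOLD
read 'a': HOLD → SYNC
read 'a': SYNC → WAIT
read 'b': WAIT → DROP
read 'b': DROP → RECV
read 'b': RECV → RECV

RECV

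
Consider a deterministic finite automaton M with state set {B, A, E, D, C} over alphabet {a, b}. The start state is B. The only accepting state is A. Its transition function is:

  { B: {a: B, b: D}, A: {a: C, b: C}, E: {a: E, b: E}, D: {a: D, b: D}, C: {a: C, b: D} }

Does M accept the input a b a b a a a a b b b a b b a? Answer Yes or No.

No

B → B → D → D → D → D → D → D → D → D → D → D → D → D → D → D
End state D is not accepting.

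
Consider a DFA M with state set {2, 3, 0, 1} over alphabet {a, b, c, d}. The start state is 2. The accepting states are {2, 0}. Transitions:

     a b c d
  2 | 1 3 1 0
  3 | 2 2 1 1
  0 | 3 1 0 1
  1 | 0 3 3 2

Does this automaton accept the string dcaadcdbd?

Trace: 2 -d-> 0 -c-> 0 -a-> 3 -a-> 2 -d-> 0 -c-> 0 -d-> 1 -b-> 3 -d-> 1
End state 1 is not accepting.

No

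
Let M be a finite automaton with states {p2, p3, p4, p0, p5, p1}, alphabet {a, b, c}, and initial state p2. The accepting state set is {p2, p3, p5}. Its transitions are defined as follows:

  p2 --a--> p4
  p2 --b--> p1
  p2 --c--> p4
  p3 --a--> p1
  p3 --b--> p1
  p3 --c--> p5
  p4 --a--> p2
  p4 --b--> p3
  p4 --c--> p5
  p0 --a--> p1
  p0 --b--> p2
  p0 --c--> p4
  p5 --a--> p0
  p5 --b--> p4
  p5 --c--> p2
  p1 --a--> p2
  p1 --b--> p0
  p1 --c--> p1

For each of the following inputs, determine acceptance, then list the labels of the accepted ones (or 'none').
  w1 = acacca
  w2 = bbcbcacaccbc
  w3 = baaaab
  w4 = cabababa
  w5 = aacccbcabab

w1: Trace: p2 -a-> p4 -c-> p5 -a-> p0 -c-> p4 -c-> p5 -a-> p0  → end p0, rejected
w2: Trace: p2 -b-> p1 -b-> p0 -c-> p4 -b-> p3 -c-> p5 -a-> p0 -c-> p4 -a-> p2 -c-> p4 -c-> p5 -b-> p4 -c-> p5  → end p5, accepted
w3: Trace: p2 -b-> p1 -a-> p2 -a-> p4 -a-> p2 -a-> p4 -b-> p3  → end p3, accepted
w4: Trace: p2 -c-> p4 -a-> p2 -b-> p1 -a-> p2 -b-> p1 -a-> p2 -b-> p1 -a-> p2  → end p2, accepted
w5: Trace: p2 -a-> p4 -a-> p2 -c-> p4 -c-> p5 -c-> p2 -b-> p1 -c-> p1 -a-> p2 -b-> p1 -a-> p2 -b-> p1  → end p1, rejected

w2, w3, w4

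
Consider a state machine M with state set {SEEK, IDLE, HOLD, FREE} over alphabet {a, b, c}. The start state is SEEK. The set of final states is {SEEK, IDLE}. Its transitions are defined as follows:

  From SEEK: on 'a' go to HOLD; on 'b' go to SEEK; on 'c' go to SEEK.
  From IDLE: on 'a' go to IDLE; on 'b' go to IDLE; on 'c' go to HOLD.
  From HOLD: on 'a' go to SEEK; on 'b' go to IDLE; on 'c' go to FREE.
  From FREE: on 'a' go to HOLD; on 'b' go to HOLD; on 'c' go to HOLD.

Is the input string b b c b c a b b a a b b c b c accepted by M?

start at SEEK
read 'b': SEEK → SEEK
read 'b': SEEK → SEEK
read 'c': SEEK → SEEK
read 'b': SEEK → SEEK
read 'c': SEEK → SEEK
read 'a': SEEK → HOLD
read 'b': HOLD → IDLE
read 'b': IDLE → IDLE
read 'a': IDLE → IDLE
read 'a': IDLE → IDLE
read 'b': IDLE → IDLE
read 'b': IDLE → IDLE
read 'c': IDLE → HOLD
read 'b': HOLD → IDLE
read 'c': IDLE → HOLD
End state HOLD is not accepting.

No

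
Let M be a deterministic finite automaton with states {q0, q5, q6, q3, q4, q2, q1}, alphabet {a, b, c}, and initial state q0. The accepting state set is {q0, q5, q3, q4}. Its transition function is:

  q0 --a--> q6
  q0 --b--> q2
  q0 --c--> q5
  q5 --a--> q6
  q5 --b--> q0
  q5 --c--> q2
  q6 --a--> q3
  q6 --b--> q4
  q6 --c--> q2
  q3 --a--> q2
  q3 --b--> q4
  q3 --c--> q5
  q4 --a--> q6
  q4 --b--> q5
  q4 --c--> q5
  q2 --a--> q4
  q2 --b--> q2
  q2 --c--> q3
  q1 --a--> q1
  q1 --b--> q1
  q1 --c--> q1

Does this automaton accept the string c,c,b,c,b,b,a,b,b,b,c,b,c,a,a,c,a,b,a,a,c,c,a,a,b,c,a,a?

start at q0
read 'c': q0 → q5
read 'c': q5 → q2
read 'b': q2 → q2
read 'c': q2 → q3
read 'b': q3 → q4
read 'b': q4 → q5
read 'a': q5 → q6
read 'b': q6 → q4
read 'b': q4 → q5
read 'b': q5 → q0
read 'c': q0 → q5
read 'b': q5 → q0
read 'c': q0 → q5
read 'a': q5 → q6
read 'a': q6 → q3
read 'c': q3 → q5
read 'a': q5 → q6
read 'b': q6 → q4
read 'a': q4 → q6
read 'a': q6 → q3
read 'c': q3 → q5
read 'c': q5 → q2
read 'a': q2 → q4
read 'a': q4 → q6
read 'b': q6 → q4
read 'c': q4 → q5
read 'a': q5 → q6
read 'a': q6 → q3
End state q3 is accepting.

Yes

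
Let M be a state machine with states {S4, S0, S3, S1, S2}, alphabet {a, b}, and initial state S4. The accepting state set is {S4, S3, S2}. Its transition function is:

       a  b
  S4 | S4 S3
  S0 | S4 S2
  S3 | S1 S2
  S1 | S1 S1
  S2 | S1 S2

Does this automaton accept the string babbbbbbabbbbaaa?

Trace: S4 -b-> S3 -a-> S1 -b-> S1 -b-> S1 -b-> S1 -b-> S1 -b-> S1 -b-> S1 -a-> S1 -b-> S1 -b-> S1 -b-> S1 -b-> S1 -a-> S1 -a-> S1 -a-> S1
End state S1 is not accepting.

No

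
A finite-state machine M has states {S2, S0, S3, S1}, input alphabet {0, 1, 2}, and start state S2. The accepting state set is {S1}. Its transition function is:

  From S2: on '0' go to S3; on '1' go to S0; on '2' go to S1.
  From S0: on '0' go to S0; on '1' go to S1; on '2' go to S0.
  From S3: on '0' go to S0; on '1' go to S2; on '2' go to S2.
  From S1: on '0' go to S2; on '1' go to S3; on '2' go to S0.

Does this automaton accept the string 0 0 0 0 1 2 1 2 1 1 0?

No

S2 → S3 → S0 → S0 → S0 → S1 → S0 → S1 → S0 → S1 → S3 → S0
End state S0 is not accepting.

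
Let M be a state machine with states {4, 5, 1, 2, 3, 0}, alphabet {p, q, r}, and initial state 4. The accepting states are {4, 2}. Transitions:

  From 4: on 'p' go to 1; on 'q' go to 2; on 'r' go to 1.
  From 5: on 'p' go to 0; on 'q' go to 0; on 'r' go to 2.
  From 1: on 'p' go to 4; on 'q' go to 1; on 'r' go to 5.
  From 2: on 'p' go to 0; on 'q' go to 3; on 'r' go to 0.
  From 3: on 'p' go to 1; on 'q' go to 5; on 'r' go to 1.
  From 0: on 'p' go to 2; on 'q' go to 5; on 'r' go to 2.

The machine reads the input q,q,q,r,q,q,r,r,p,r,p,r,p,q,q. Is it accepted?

Trace: 4 -q-> 2 -q-> 3 -q-> 5 -r-> 2 -q-> 3 -q-> 5 -r-> 2 -r-> 0 -p-> 2 -r-> 0 -p-> 2 -r-> 0 -p-> 2 -q-> 3 -q-> 5
End state 5 is not accepting.

No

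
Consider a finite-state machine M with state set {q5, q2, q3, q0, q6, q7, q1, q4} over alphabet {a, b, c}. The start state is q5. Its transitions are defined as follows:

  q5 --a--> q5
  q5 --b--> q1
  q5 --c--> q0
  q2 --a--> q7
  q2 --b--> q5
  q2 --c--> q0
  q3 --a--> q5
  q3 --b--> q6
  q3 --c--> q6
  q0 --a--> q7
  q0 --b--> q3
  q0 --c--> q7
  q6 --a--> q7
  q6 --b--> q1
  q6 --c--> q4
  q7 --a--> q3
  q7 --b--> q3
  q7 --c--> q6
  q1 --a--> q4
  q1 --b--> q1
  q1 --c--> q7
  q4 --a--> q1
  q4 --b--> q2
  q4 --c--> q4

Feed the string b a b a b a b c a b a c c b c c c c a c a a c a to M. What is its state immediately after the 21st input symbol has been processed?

Trace: q5 -b-> q1 -a-> q4 -b-> q2 -a-> q7 -b-> q3 -a-> q5 -b-> q1 -c-> q7 -a-> q3 -b-> q6 -a-> q7 -c-> q6 -c-> q4 -b-> q2 -c-> q0 -c-> q7 -c-> q6 -c-> q4 -a-> q1 -c-> q7 -a-> q3
After 21 symbols: q3.

q3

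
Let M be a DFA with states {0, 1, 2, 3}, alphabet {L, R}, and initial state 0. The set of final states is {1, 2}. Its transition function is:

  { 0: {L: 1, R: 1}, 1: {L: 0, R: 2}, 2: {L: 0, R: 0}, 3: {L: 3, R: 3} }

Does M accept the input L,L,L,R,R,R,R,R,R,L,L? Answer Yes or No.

Yes

0 → 1 → 0 → 1 → 2 → 0 → 1 → 2 → 0 → 1 → 0 → 1
End state 1 is accepting.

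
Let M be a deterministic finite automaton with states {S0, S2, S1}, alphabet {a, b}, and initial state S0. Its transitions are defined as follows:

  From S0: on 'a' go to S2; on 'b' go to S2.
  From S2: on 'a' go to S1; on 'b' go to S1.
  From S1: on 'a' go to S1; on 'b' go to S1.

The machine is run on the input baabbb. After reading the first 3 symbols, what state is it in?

S1

S0 → S2 → S1 → S1
After 3 symbols: S1.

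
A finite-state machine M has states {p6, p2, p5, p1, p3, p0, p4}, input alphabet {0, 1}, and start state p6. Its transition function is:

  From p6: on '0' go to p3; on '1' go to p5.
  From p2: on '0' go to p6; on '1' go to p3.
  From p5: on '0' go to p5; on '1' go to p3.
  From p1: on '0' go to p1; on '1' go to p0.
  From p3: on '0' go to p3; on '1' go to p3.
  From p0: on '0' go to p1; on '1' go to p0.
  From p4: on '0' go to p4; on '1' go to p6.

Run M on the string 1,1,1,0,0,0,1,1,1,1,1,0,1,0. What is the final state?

start at p6
read '1': p6 → p5
read '1': p5 → p3
read '1': p3 → p3
read '0': p3 → p3
read '0': p3 → p3
read '0': p3 → p3
read '1': p3 → p3
read '1': p3 → p3
read '1': p3 → p3
read '1': p3 → p3
read '1': p3 → p3
read '0': p3 → p3
read '1': p3 → p3
read '0': p3 → p3

p3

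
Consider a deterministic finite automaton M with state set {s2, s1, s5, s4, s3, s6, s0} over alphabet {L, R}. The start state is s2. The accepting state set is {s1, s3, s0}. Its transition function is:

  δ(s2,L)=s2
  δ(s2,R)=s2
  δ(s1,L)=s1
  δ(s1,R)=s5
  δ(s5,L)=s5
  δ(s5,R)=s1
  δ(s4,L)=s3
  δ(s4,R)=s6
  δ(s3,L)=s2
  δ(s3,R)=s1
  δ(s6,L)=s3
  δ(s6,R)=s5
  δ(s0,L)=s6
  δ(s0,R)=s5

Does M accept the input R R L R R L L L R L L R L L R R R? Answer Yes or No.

s2 → s2 → s2 → s2 → s2 → s2 → s2 → s2 → s2 → s2 → s2 → s2 → s2 → s2 → s2 → s2 → s2 → s2
End state s2 is not accepting.

No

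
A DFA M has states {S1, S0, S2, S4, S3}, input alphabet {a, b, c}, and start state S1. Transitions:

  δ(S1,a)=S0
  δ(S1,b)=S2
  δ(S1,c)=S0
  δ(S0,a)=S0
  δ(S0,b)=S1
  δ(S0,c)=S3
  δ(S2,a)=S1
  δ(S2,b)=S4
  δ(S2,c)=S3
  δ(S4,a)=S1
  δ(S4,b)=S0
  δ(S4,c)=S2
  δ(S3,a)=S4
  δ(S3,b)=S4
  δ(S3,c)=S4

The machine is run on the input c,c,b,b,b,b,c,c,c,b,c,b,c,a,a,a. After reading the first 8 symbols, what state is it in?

S1 → S0 → S3 → S4 → S0 → S1 → S2 → S3 → S4
After 8 symbols: S4.

S4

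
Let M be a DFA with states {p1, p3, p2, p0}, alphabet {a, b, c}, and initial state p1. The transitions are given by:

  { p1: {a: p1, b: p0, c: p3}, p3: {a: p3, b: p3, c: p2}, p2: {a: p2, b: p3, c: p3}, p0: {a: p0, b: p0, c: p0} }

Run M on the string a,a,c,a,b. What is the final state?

p3

start at p1
read 'a': p1 → p1
read 'a': p1 → p1
read 'c': p1 → p3
read 'a': p3 → p3
read 'b': p3 → p3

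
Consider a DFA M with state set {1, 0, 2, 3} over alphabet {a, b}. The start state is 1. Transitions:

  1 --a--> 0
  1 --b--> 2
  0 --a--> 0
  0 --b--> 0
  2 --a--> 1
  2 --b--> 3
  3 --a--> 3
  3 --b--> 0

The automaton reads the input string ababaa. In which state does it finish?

start at 1
read 'a': 1 → 0
read 'b': 0 → 0
read 'a': 0 → 0
read 'b': 0 → 0
read 'a': 0 → 0
read 'a': 0 → 0

0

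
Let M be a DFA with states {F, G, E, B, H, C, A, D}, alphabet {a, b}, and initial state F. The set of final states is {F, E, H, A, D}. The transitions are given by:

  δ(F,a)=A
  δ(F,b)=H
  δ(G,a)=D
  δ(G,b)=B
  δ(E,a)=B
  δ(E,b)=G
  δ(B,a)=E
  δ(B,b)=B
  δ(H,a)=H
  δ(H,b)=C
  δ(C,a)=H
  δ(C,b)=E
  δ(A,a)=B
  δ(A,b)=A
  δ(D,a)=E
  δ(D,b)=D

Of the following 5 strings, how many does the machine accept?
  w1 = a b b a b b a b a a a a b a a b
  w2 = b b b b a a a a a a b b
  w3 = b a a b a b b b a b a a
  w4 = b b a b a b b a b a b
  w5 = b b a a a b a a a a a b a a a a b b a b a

1

w1:
  start at F
  read 'a': F → A
  read 'b': A → A
  read 'b': A → A
  read 'a': A → B
  read 'b': B → B
  read 'b': B → B
  read 'a': B → E
  read 'b': E → G
  read 'a': G → D
  read 'a': D → E
  read 'a': E → B
  read 'a': B → E
  read 'b': E → G
  read 'a': G → D
  read 'a': D → E
  read 'b': E → G
  end G, rejected
w2:
  start at F
  read 'b': F → H
  read 'b': H → C
  read 'b': C → E
  read 'b': E → G
  read 'a': G → D
  read 'a': D → E
  read 'a': E → B
  read 'a': B → E
  read 'a': E → B
  read 'a': B → E
  read 'b': E → G
  read 'b': G → B
  end B, rejected
w3:
  start at F
  read 'b': F → H
  read 'a': H → H
  read 'a': H → H
  read 'b': H → C
  read 'a': C → H
  read 'b': H → C
  read 'b': C → E
  read 'b': E → G
  read 'a': G → D
  read 'b': D → D
  read 'a': D → E
  read 'a': E → B
  end B, rejected
w4:
  start at F
  read 'b': F → H
  read 'b': H → C
  read 'a': C → H
  read 'b': H → C
  read 'a': C → H
  read 'b': H → C
  read 'b': C → E
  read 'a': E → B
  read 'b': B → B
  read 'a': B → E
  read 'b': E → G
  end G, rejected
w5:
  start at F
  read 'b': F → H
  read 'b': H → C
  read 'a': C → H
  read 'a': H → H
  read 'a': H → H
  read 'b': H → C
  read 'a': C → H
  read 'a': H → H
  read 'a': H → H
  read 'a': H → H
  read 'a': H → H
  read 'b': H → C
  read 'a': C → H
  read 'a': H → H
  read 'a': H → H
  read 'a': H → H
  read 'b': H → C
  read 'b': C → E
  read 'a': E → B
  read 'b': B → B
  read 'a': B → E
  end E, accepted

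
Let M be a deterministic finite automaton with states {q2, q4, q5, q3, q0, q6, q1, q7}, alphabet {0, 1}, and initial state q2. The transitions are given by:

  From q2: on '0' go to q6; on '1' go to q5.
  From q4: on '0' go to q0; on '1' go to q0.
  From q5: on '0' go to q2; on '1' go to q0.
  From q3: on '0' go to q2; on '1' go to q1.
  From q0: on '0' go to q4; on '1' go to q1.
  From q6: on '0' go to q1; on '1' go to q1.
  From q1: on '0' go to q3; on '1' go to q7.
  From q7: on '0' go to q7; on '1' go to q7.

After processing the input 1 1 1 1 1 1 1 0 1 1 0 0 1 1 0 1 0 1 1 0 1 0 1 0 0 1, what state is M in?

start at q2
read '1': q2 → q5
read '1': q5 → q0
read '1': q0 → q1
read '1': q1 → q7
read '1': q7 → q7
read '1': q7 → q7
read '1': q7 → q7
read '0': q7 → q7
read '1': q7 → q7
read '1': q7 → q7
read '0': q7 → q7
read '0': q7 → q7
read '1': q7 → q7
read '1': q7 → q7
read '0': q7 → q7
read '1': q7 → q7
read '0': q7 → q7
read '1': q7 → q7
read '1': q7 → q7
read '0': q7 → q7
read '1': q7 → q7
read '0': q7 → q7
read '1': q7 → q7
read '0': q7 → q7
read '0': q7 → q7
read '1': q7 → q7

q7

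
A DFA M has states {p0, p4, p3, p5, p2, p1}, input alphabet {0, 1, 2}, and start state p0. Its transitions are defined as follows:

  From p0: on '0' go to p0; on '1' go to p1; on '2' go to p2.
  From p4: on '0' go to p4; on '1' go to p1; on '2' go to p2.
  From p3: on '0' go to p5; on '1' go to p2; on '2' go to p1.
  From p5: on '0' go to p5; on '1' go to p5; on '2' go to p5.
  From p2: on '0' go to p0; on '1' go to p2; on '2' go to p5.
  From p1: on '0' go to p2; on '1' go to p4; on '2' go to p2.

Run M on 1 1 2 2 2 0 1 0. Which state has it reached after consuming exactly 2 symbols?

Trace: p0 -1-> p1 -1-> p4
After 2 symbols: p4.

p4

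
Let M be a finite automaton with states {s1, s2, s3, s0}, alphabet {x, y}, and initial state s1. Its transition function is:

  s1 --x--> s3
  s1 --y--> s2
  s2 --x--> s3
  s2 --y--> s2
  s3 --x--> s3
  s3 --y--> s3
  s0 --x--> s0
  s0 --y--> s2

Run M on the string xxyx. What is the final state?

s1 → s3 → s3 → s3 → s3

s3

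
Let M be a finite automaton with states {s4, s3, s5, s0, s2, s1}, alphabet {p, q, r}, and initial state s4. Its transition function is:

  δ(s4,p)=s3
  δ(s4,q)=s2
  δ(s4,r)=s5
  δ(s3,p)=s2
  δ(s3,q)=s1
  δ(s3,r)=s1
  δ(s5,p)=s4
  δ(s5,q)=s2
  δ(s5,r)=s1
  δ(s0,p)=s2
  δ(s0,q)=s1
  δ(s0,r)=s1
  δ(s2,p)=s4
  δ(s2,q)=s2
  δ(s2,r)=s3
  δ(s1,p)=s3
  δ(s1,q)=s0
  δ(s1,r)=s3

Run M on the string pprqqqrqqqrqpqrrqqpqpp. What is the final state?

s4 → s3 → s2 → s3 → s1 → s0 → s1 → s3 → s1 → s0 → s1 → s3 → s1 → s3 → s1 → s3 → s1 → s0 → s1 → s3 → s1 → s3 → s2

s2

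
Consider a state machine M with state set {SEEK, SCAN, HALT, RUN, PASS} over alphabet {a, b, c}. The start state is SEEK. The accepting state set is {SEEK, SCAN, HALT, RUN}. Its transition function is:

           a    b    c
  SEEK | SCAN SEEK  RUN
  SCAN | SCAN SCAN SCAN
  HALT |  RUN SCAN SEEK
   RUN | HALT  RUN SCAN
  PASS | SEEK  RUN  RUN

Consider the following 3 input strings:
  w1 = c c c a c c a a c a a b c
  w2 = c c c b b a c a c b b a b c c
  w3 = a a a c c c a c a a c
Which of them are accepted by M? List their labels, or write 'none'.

w1, w2, w3

w1:
  start at SEEK
  read 'c': SEEK → RUN
  read 'c': RUN → SCAN
  read 'c': SCAN → SCAN
  read 'a': SCAN → SCAN
  read 'c': SCAN → SCAN
  read 'c': SCAN → SCAN
  read 'a': SCAN → SCAN
  read 'a': SCAN → SCAN
  read 'c': SCAN → SCAN
  read 'a': SCAN → SCAN
  read 'a': SCAN → SCAN
  read 'b': SCAN → SCAN
  read 'c': SCAN → SCAN
  end SCAN, accepted
w2:
  start at SEEK
  read 'c': SEEK → RUN
  read 'c': RUN → SCAN
  read 'c': SCAN → SCAN
  read 'b': SCAN → SCAN
  read 'b': SCAN → SCAN
  read 'a': SCAN → SCAN
  read 'c': SCAN → SCAN
  read 'a': SCAN → SCAN
  read 'c': SCAN → SCAN
  read 'b': SCAN → SCAN
  read 'b': SCAN → SCAN
  read 'a': SCAN → SCAN
  read 'b': SCAN → SCAN
  read 'c': SCAN → SCAN
  read 'c': SCAN → SCAN
  end SCAN, accepted
w3:
  start at SEEK
  read 'a': SEEK → SCAN
  read 'a': SCAN → SCAN
  read 'a': SCAN → SCAN
  read 'c': SCAN → SCAN
  read 'c': SCAN → SCAN
  read 'c': SCAN → SCAN
  read 'a': SCAN → SCAN
  read 'c': SCAN → SCAN
  read 'a': SCAN → SCAN
  read 'a': SCAN → SCAN
  read 'c': SCAN → SCAN
  end SCAN, accepted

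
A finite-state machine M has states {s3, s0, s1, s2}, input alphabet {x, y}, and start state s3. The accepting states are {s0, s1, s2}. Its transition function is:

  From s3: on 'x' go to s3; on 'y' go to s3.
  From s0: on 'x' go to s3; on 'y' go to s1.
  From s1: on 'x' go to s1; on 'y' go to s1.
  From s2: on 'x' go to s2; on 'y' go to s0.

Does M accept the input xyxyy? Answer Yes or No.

No

s3 → s3 → s3 → s3 → s3 → s3
End state s3 is not accepting.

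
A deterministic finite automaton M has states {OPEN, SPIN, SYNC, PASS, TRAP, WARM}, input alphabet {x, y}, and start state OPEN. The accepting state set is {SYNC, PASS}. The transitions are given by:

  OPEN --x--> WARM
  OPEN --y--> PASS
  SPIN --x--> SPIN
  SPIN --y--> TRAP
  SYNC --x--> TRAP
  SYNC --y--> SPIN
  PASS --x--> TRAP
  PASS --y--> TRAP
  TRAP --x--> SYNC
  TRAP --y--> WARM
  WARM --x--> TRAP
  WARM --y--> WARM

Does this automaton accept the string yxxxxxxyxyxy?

No

start at OPEN
read 'y': OPEN → PASS
read 'x': PASS → TRAP
read 'x': TRAP → SYNC
read 'x': SYNC → TRAP
read 'x': TRAP → SYNC
read 'x': SYNC → TRAP
read 'x': TRAP → SYNC
read 'y': SYNC → SPIN
read 'x': SPIN → SPIN
read 'y': SPIN → TRAP
read 'x': TRAP → SYNC
read 'y': SYNC → SPIN
End state SPIN is not accepting.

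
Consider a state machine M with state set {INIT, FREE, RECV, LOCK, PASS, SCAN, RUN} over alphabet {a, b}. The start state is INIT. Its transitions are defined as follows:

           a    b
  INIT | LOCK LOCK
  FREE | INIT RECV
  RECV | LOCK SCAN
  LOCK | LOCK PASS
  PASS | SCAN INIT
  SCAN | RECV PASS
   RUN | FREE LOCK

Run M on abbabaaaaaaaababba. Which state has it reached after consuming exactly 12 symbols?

LOCK

start at INIT
read 'a': INIT → LOCK
read 'b': LOCK → PASS
read 'b': PASS → INIT
read 'a': INIT → LOCK
read 'b': LOCK → PASS
read 'a': PASS → SCAN
read 'a': SCAN → RECV
read 'a': RECV → LOCK
read 'a': LOCK → LOCK
read 'a': LOCK → LOCK
read 'a': LOCK → LOCK
read 'a': LOCK → LOCK
After 12 symbols: LOCK.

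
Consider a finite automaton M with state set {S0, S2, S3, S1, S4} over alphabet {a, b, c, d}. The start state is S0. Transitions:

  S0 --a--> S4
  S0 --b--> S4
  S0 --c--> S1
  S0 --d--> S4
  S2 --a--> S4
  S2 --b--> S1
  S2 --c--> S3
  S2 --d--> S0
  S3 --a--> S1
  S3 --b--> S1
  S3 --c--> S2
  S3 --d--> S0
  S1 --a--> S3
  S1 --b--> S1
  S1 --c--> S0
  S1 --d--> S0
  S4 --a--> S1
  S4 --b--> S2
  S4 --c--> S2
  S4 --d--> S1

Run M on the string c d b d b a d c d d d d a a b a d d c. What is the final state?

Trace: S0 -c-> S1 -d-> S0 -b-> S4 -d-> S1 -b-> S1 -a-> S3 -d-> S0 -c-> S1 -d-> S0 -d-> S4 -d-> S1 -d-> S0 -a-> S4 -a-> S1 -b-> S1 -a-> S3 -d-> S0 -d-> S4 -c-> S2

S2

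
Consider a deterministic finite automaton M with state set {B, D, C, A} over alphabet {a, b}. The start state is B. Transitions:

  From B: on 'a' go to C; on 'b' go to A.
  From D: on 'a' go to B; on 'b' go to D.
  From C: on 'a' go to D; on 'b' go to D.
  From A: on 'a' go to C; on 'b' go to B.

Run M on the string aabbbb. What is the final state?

Trace: B -a-> C -a-> D -b-> D -b-> D -b-> D -b-> D

D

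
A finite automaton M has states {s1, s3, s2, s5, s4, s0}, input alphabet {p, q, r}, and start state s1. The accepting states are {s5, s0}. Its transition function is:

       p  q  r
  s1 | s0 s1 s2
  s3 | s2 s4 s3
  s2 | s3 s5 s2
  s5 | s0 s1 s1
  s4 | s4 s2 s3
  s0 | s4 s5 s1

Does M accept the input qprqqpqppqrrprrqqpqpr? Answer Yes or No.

start at s1
read 'q': s1 → s1
read 'p': s1 → s0
read 'r': s0 → s1
read 'q': s1 → s1
read 'q': s1 → s1
read 'p': s1 → s0
read 'q': s0 → s5
read 'p': s5 → s0
read 'p': s0 → s4
read 'q': s4 → s2
read 'r': s2 → s2
read 'r': s2 → s2
read 'p': s2 → s3
read 'r': s3 → s3
read 'r': s3 → s3
read 'q': s3 → s4
read 'q': s4 → s2
read 'p': s2 → s3
read 'q': s3 → s4
read 'p': s4 → s4
read 'r': s4 → s3
End state s3 is not accepting.

No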